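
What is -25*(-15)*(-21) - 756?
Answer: -8631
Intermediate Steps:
-25*(-15)*(-21) - 756 = 375*(-21) - 756 = -7875 - 756 = -8631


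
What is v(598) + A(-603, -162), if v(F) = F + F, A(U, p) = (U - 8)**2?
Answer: 374517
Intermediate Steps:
A(U, p) = (-8 + U)**2
v(F) = 2*F
v(598) + A(-603, -162) = 2*598 + (-8 - 603)**2 = 1196 + (-611)**2 = 1196 + 373321 = 374517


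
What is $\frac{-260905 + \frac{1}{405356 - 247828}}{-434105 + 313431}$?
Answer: $\frac{41099842839}{19009533872} \approx 2.1621$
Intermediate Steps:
$\frac{-260905 + \frac{1}{405356 - 247828}}{-434105 + 313431} = \frac{-260905 + \frac{1}{157528}}{-120674} = \left(-260905 + \frac{1}{157528}\right) \left(- \frac{1}{120674}\right) = \left(- \frac{41099842839}{157528}\right) \left(- \frac{1}{120674}\right) = \frac{41099842839}{19009533872}$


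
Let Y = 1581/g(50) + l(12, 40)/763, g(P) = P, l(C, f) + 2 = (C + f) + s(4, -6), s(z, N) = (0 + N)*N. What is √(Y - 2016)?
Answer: I*√115517890222/7630 ≈ 44.545*I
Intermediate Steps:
s(z, N) = N² (s(z, N) = N*N = N²)
l(C, f) = 34 + C + f (l(C, f) = -2 + ((C + f) + (-6)²) = -2 + ((C + f) + 36) = -2 + (36 + C + f) = 34 + C + f)
Y = 1210603/38150 (Y = 1581/50 + (34 + 12 + 40)/763 = 1581*(1/50) + 86*(1/763) = 1581/50 + 86/763 = 1210603/38150 ≈ 31.733)
√(Y - 2016) = √(1210603/38150 - 2016) = √(-75699797/38150) = I*√115517890222/7630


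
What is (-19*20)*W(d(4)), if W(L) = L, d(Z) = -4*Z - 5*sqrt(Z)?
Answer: 9880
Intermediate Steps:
d(Z) = -5*sqrt(Z) - 4*Z
(-19*20)*W(d(4)) = (-19*20)*(-5*sqrt(4) - 4*4) = -380*(-5*2 - 16) = -380*(-10 - 16) = -380*(-26) = 9880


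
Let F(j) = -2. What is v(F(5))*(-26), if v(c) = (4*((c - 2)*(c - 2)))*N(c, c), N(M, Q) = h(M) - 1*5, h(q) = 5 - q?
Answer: -3328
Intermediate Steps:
N(M, Q) = -M (N(M, Q) = (5 - M) - 1*5 = (5 - M) - 5 = -M)
v(c) = -4*c*(-2 + c)**2 (v(c) = (4*((c - 2)*(c - 2)))*(-c) = (4*((-2 + c)*(-2 + c)))*(-c) = (4*(-2 + c)**2)*(-c) = -4*c*(-2 + c)**2)
v(F(5))*(-26) = -4*(-2)*(-2 - 2)**2*(-26) = -4*(-2)*(-4)**2*(-26) = -4*(-2)*16*(-26) = 128*(-26) = -3328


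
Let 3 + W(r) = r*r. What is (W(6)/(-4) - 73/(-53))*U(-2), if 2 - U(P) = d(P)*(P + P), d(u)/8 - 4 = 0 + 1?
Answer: -118017/106 ≈ -1113.4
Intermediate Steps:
d(u) = 40 (d(u) = 32 + 8*(0 + 1) = 32 + 8*1 = 32 + 8 = 40)
W(r) = -3 + r² (W(r) = -3 + r*r = -3 + r²)
U(P) = 2 - 80*P (U(P) = 2 - 40*(P + P) = 2 - 40*2*P = 2 - 80*P)
(W(6)/(-4) - 73/(-53))*U(-2) = ((-3 + 6²)/(-4) - 73/(-53))*(2 - 80*(-2)) = ((-3 + 36)*(-¼) - 73*(-1/53))*(2 + 160) = (33*(-¼) + 73/53)*162 = (-33/4 + 73/53)*162 = -1457/212*162 = -118017/106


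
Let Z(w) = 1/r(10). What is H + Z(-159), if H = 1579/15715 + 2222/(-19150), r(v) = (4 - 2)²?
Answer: 28221873/120376900 ≈ 0.23445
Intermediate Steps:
r(v) = 4 (r(v) = 2² = 4)
Z(w) = ¼ (Z(w) = 1/4 = ¼)
H = -468088/30094225 (H = 1579*(1/15715) + 2222*(-1/19150) = 1579/15715 - 1111/9575 = -468088/30094225 ≈ -0.015554)
H + Z(-159) = -468088/30094225 + ¼ = 28221873/120376900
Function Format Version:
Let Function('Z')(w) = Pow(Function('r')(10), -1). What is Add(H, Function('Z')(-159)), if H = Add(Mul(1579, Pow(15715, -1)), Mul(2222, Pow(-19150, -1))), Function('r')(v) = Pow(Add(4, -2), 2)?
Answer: Rational(28221873, 120376900) ≈ 0.23445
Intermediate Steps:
Function('r')(v) = 4 (Function('r')(v) = Pow(2, 2) = 4)
Function('Z')(w) = Rational(1, 4) (Function('Z')(w) = Pow(4, -1) = Rational(1, 4))
H = Rational(-468088, 30094225) (H = Add(Mul(1579, Rational(1, 15715)), Mul(2222, Rational(-1, 19150))) = Add(Rational(1579, 15715), Rational(-1111, 9575)) = Rational(-468088, 30094225) ≈ -0.015554)
Add(H, Function('Z')(-159)) = Add(Rational(-468088, 30094225), Rational(1, 4)) = Rational(28221873, 120376900)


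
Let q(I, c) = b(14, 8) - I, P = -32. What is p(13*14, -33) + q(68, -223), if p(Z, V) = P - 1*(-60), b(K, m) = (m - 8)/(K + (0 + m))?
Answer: -40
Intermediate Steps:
b(K, m) = (-8 + m)/(K + m)
p(Z, V) = 28 (p(Z, V) = -32 - 1*(-60) = -32 + 60 = 28)
q(I, c) = -I (q(I, c) = (-8 + 8)/(14 + 8) - I = 0/22 - I = (1/22)*0 - I = 0 - I = -I)
p(13*14, -33) + q(68, -223) = 28 - 1*68 = 28 - 68 = -40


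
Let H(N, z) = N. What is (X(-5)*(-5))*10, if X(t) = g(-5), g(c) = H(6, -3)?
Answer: -300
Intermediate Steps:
g(c) = 6
X(t) = 6
(X(-5)*(-5))*10 = (6*(-5))*10 = -30*10 = -300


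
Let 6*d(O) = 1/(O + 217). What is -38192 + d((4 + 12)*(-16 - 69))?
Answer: -261920737/6858 ≈ -38192.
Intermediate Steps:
d(O) = 1/(6*(217 + O)) (d(O) = 1/(6*(O + 217)) = 1/(6*(217 + O)))
-38192 + d((4 + 12)*(-16 - 69)) = -38192 + 1/(6*(217 + (4 + 12)*(-16 - 69))) = -38192 + 1/(6*(217 + 16*(-85))) = -38192 + 1/(6*(217 - 1360)) = -38192 + (1/6)/(-1143) = -38192 + (1/6)*(-1/1143) = -38192 - 1/6858 = -261920737/6858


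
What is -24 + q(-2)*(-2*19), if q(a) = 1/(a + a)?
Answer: -29/2 ≈ -14.500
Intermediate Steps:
q(a) = 1/(2*a)
-24 + q(-2)*(-2*19) = -24 + ((½)/(-2))*(-2*19) = -24 + ((½)*(-½))*(-38) = -24 - ¼*(-38) = -24 + 19/2 = -29/2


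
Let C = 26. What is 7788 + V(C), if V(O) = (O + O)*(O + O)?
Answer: 10492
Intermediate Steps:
V(O) = 4*O² (V(O) = (2*O)*(2*O) = 4*O²)
7788 + V(C) = 7788 + 4*26² = 7788 + 4*676 = 7788 + 2704 = 10492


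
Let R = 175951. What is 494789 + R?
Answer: 670740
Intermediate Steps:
494789 + R = 494789 + 175951 = 670740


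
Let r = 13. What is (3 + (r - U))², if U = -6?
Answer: 484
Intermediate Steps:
(3 + (r - U))² = (3 + (13 - 1*(-6)))² = (3 + (13 + 6))² = (3 + 19)² = 22² = 484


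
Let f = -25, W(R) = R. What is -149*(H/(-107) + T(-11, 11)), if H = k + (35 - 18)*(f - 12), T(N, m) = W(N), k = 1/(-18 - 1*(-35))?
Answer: 1388233/1819 ≈ 763.18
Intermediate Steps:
k = 1/17 (k = 1/(-18 + 35) = 1/17 ≈ 0.058824)
T(N, m) = N
H = -10692/17 (H = 1/17 + (35 - 18)*(-25 - 12) = 1/17 + 17*(-37) = 1/17 - 629 = -10692/17 ≈ -628.94)
-149*(H/(-107) + T(-11, 11)) = -149*(-10692/17/(-107) - 11) = -149*(-10692/17*(-1/107) - 11) = -149*(10692/1819 - 11) = -149*(-9317/1819) = 1388233/1819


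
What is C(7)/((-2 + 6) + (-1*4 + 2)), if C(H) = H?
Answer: 7/2 ≈ 3.5000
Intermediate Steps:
C(7)/((-2 + 6) + (-1*4 + 2)) = 7/((-2 + 6) + (-1*4 + 2)) = 7/(4 + (-4 + 2)) = 7/(4 - 2) = 7/2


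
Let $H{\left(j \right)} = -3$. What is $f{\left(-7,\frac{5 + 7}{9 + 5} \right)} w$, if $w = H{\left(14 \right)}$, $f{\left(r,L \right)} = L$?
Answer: $- \frac{18}{7} \approx -2.5714$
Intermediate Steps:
$w = -3$
$f{\left(-7,\frac{5 + 7}{9 + 5} \right)} w = \frac{5 + 7}{9 + 5} \left(-3\right) = \frac{12}{14} \left(-3\right) = 12 \cdot \frac{1}{14} \left(-3\right) = \frac{6}{7} \left(-3\right) = - \frac{18}{7}$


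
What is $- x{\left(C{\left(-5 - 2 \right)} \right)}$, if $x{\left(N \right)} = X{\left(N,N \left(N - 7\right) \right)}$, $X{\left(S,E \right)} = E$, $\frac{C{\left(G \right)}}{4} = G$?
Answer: $-980$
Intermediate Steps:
$C{\left(G \right)} = 4 G$
$x{\left(N \right)} = N \left(-7 + N\right)$ ($x{\left(N \right)} = N \left(N - 7\right) = N \left(-7 + N\right)$)
$- x{\left(C{\left(-5 - 2 \right)} \right)} = - 4 \left(-5 - 2\right) \left(-7 + 4 \left(-5 - 2\right)\right) = - 4 \left(-7\right) \left(-7 + 4 \left(-7\right)\right) = - \left(-28\right) \left(-7 - 28\right) = - \left(-28\right) \left(-35\right) = \left(-1\right) 980 = -980$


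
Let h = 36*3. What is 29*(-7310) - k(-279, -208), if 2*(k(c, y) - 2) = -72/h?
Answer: -635975/3 ≈ -2.1199e+5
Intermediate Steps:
h = 108
k(c, y) = 5/3 (k(c, y) = 2 + (-72/108)/2 = 2 + (-72*1/108)/2 = 2 + (½)*(-⅔) = 2 - ⅓ = 5/3)
29*(-7310) - k(-279, -208) = 29*(-7310) - 1*5/3 = -211990 - 5/3 = -635975/3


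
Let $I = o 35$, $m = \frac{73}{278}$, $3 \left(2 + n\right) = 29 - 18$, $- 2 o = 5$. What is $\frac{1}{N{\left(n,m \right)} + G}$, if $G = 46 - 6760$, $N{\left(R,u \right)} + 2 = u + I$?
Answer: $- \frac{139}{945650} \approx -0.00014699$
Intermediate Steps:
$o = - \frac{5}{2}$ ($o = \left(- \frac{1}{2}\right) 5 = - \frac{5}{2} \approx -2.5$)
$n = \frac{5}{3}$ ($n = -2 + \frac{29 - 18}{3} = -2 + \frac{1}{3} \cdot 11 = -2 + \frac{11}{3} = \frac{5}{3} \approx 1.6667$)
$m = \frac{73}{278}$ ($m = 73 \cdot \frac{1}{278} = \frac{73}{278} \approx 0.26259$)
$I = - \frac{175}{2}$ ($I = \left(- \frac{5}{2}\right) 35 = - \frac{175}{2} \approx -87.5$)
$N{\left(R,u \right)} = - \frac{179}{2} + u$ ($N{\left(R,u \right)} = -2 + \left(u - \frac{175}{2}\right) = -2 + \left(- \frac{175}{2} + u\right) = - \frac{179}{2} + u$)
$G = -6714$ ($G = 46 - 6760 = -6714$)
$\frac{1}{N{\left(n,m \right)} + G} = \frac{1}{\left(- \frac{179}{2} + \frac{73}{278}\right) - 6714} = \frac{1}{- \frac{12404}{139} - 6714} = \frac{1}{- \frac{945650}{139}} = - \frac{139}{945650}$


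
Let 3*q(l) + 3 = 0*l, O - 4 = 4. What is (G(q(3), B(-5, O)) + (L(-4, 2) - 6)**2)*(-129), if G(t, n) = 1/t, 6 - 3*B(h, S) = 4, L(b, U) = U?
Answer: -1935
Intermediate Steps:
O = 8 (O = 4 + 4 = 8)
B(h, S) = 2/3 (B(h, S) = 2 - 1/3*4 = 2 - 4/3 = 2/3)
q(l) = -1 (q(l) = -1 + (0*l)/3 = -1 + (1/3)*0 = -1 + 0 = -1)
(G(q(3), B(-5, O)) + (L(-4, 2) - 6)**2)*(-129) = (1/(-1) + (2 - 6)**2)*(-129) = (-1 + (-4)**2)*(-129) = (-1 + 16)*(-129) = 15*(-129) = -1935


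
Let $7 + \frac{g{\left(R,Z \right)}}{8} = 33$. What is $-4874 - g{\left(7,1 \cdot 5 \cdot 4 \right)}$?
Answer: $-5082$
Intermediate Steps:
$g{\left(R,Z \right)} = 208$ ($g{\left(R,Z \right)} = -56 + 8 \cdot 33 = -56 + 264 = 208$)
$-4874 - g{\left(7,1 \cdot 5 \cdot 4 \right)} = -4874 - 208 = -5082$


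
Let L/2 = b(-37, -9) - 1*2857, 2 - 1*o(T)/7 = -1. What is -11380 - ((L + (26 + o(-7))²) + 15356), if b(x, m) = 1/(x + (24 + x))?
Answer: -580774/25 ≈ -23231.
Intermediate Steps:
b(x, m) = 1/(24 + 2*x)
o(T) = 21 (o(T) = 14 - 7*(-1) = 14 + 7 = 21)
L = -142851/25 (L = 2*(1/(2*(12 - 37)) - 1*2857) = 2*((½)/(-25) - 2857) = 2*((½)*(-1/25) - 2857) = 2*(-1/50 - 2857) = 2*(-142851/50) = -142851/25 ≈ -5714.0)
-11380 - ((L + (26 + o(-7))²) + 15356) = -11380 - ((-142851/25 + (26 + 21)²) + 15356) = -11380 - ((-142851/25 + 47²) + 15356) = -11380 - ((-142851/25 + 2209) + 15356) = -11380 - (-87626/25 + 15356) = -11380 - 1*296274/25 = -11380 - 296274/25 = -580774/25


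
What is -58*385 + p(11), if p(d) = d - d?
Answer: -22330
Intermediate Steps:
p(d) = 0
-58*385 + p(11) = -58*385 + 0 = -22330 + 0 = -22330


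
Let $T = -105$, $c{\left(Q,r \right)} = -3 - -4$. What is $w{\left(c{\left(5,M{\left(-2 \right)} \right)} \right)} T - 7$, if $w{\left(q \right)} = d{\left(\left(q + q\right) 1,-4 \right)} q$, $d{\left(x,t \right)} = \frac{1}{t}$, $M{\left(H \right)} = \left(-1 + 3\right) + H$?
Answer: $\frac{77}{4} \approx 19.25$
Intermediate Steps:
$M{\left(H \right)} = 2 + H$
$c{\left(Q,r \right)} = 1$ ($c{\left(Q,r \right)} = -3 + 4 = 1$)
$w{\left(q \right)} = - \frac{q}{4}$ ($w{\left(q \right)} = \frac{q}{-4} = - \frac{q}{4}$)
$w{\left(c{\left(5,M{\left(-2 \right)} \right)} \right)} T - 7 = \left(- \frac{1}{4}\right) 1 \left(-105\right) - 7 = \left(- \frac{1}{4}\right) \left(-105\right) - 7 = \frac{105}{4} - 7 = \frac{77}{4}$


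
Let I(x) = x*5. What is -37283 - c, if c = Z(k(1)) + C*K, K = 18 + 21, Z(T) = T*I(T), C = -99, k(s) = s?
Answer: -33427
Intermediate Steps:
I(x) = 5*x
Z(T) = 5*T² (Z(T) = T*(5*T) = 5*T²)
K = 39
c = -3856 (c = 5*1² - 99*39 = 5*1 - 3861 = 5 - 3861 = -3856)
-37283 - c = -37283 - 1*(-3856) = -37283 + 3856 = -33427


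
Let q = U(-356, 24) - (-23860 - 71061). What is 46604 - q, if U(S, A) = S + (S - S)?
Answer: -47961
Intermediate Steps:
U(S, A) = S (U(S, A) = S + 0 = S)
q = 94565 (q = -356 - (-23860 - 71061) = -356 - 1*(-94921) = -356 + 94921 = 94565)
46604 - q = 46604 - 1*94565 = 46604 - 94565 = -47961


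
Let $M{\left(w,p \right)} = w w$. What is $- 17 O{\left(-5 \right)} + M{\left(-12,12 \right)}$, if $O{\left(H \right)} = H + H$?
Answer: $314$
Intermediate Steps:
$M{\left(w,p \right)} = w^{2}$
$O{\left(H \right)} = 2 H$
$- 17 O{\left(-5 \right)} + M{\left(-12,12 \right)} = - 17 \cdot 2 \left(-5\right) + \left(-12\right)^{2} = \left(-17\right) \left(-10\right) + 144 = 170 + 144 = 314$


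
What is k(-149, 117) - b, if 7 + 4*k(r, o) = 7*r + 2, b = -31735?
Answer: 31473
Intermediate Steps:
k(r, o) = -5/4 + 7*r/4 (k(r, o) = -7/4 + (7*r + 2)/4 = -7/4 + (2 + 7*r)/4 = -7/4 + (½ + 7*r/4) = -5/4 + 7*r/4)
k(-149, 117) - b = (-5/4 + (7/4)*(-149)) - 1*(-31735) = (-5/4 - 1043/4) + 31735 = -262 + 31735 = 31473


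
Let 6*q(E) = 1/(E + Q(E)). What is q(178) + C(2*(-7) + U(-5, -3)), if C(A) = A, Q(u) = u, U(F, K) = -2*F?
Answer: -8543/2136 ≈ -3.9995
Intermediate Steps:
q(E) = 1/(12*E) (q(E) = 1/(6*(E + E)) = 1/(6*((2*E))) = (1/(2*E))/6 = 1/(12*E))
q(178) + C(2*(-7) + U(-5, -3)) = (1/12)/178 + (2*(-7) - 2*(-5)) = (1/12)*(1/178) + (-14 + 10) = 1/2136 - 4 = -8543/2136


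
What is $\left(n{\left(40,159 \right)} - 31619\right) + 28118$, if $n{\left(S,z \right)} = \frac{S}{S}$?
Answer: $-3500$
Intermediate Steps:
$n{\left(S,z \right)} = 1$
$\left(n{\left(40,159 \right)} - 31619\right) + 28118 = \left(1 - 31619\right) + 28118 = -31618 + 28118 = -3500$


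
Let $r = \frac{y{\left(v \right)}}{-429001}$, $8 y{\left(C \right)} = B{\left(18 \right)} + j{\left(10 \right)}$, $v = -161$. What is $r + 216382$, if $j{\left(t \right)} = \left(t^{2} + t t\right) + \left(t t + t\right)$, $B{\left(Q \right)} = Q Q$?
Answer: $\frac{371312377211}{1716004} \approx 2.1638 \cdot 10^{5}$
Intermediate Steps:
$B{\left(Q \right)} = Q^{2}$
$j{\left(t \right)} = t + 3 t^{2}$ ($j{\left(t \right)} = \left(t^{2} + t^{2}\right) + \left(t^{2} + t\right) = 2 t^{2} + \left(t + t^{2}\right) = t + 3 t^{2}$)
$y{\left(C \right)} = \frac{317}{4}$ ($y{\left(C \right)} = \frac{18^{2} + 10 \left(1 + 3 \cdot 10\right)}{8} = \frac{324 + 10 \left(1 + 30\right)}{8} = \frac{324 + 10 \cdot 31}{8} = \frac{324 + 310}{8} = \frac{1}{8} \cdot 634 = \frac{317}{4}$)
$r = - \frac{317}{1716004}$ ($r = \frac{317}{4 \left(-429001\right)} = \frac{317}{4} \left(- \frac{1}{429001}\right) = - \frac{317}{1716004} \approx -0.00018473$)
$r + 216382 = - \frac{317}{1716004} + 216382 = \frac{371312377211}{1716004}$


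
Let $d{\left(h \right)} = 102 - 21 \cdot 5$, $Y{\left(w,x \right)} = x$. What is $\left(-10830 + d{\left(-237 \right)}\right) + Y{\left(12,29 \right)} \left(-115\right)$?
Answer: $-14168$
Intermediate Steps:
$d{\left(h \right)} = -3$ ($d{\left(h \right)} = 102 - 105 = -3$)
$\left(-10830 + d{\left(-237 \right)}\right) + Y{\left(12,29 \right)} \left(-115\right) = \left(-10830 - 3\right) + 29 \left(-115\right) = -10833 - 3335 = -14168$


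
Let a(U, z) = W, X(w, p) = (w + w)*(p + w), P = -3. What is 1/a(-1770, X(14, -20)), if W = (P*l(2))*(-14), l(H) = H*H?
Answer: 1/168 ≈ 0.0059524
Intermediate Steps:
l(H) = H²
X(w, p) = 2*w*(p + w) (X(w, p) = (2*w)*(p + w) = 2*w*(p + w))
W = 168 (W = -3*2²*(-14) = -3*4*(-14) = -12*(-14) = 168)
a(U, z) = 168
1/a(-1770, X(14, -20)) = 1/168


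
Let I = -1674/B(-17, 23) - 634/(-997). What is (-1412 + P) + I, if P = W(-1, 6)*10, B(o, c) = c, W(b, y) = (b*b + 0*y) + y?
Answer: -32427798/22931 ≈ -1414.1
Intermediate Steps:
W(b, y) = y + b**2 (W(b, y) = (b**2 + 0) + y = b**2 + y = y + b**2)
P = 70 (P = (6 + (-1)**2)*10 = (6 + 1)*10 = 7*10 = 70)
I = -1654396/22931 (I = -1674/23 - 634/(-997) = -1674*1/23 - 634*(-1/997) = -1674/23 + 634/997 = -1654396/22931 ≈ -72.147)
(-1412 + P) + I = (-1412 + 70) - 1654396/22931 = -1342 - 1654396/22931 = -32427798/22931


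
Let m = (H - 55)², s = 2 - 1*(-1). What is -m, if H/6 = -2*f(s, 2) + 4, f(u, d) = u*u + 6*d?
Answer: -80089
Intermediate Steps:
s = 3 (s = 2 + 1 = 3)
f(u, d) = u² + 6*d
H = -228 (H = 6*(-2*(3² + 6*2) + 4) = 6*(-2*(9 + 12) + 4) = 6*(-2*21 + 4) = 6*(-42 + 4) = 6*(-38) = -228)
m = 80089 (m = (-228 - 55)² = (-283)² = 80089)
-m = -1*80089 = -80089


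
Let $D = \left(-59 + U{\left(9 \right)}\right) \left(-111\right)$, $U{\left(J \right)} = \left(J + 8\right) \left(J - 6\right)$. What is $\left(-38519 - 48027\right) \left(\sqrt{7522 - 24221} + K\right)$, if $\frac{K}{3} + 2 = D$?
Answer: $-230039268 - 86546 i \sqrt{16699} \approx -2.3004 \cdot 10^{8} - 1.1184 \cdot 10^{7} i$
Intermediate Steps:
$U{\left(J \right)} = \left(-6 + J\right) \left(8 + J\right)$ ($U{\left(J \right)} = \left(8 + J\right) \left(-6 + J\right) = \left(-6 + J\right) \left(8 + J\right)$)
$D = 888$ ($D = \left(-59 + \left(-48 + 9^{2} + 2 \cdot 9\right)\right) \left(-111\right) = \left(-59 + \left(-48 + 81 + 18\right)\right) \left(-111\right) = \left(-59 + 51\right) \left(-111\right) = \left(-8\right) \left(-111\right) = 888$)
$K = 2658$ ($K = -6 + 3 \cdot 888 = -6 + 2664 = 2658$)
$\left(-38519 - 48027\right) \left(\sqrt{7522 - 24221} + K\right) = \left(-38519 - 48027\right) \left(\sqrt{7522 - 24221} + 2658\right) = - 86546 \left(\sqrt{-16699} + 2658\right) = - 86546 \left(i \sqrt{16699} + 2658\right) = - 86546 \left(2658 + i \sqrt{16699}\right) = -230039268 - 86546 i \sqrt{16699}$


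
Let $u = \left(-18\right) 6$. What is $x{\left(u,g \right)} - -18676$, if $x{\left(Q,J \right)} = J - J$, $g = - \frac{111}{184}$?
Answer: $18676$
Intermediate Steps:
$u = -108$
$g = - \frac{111}{184}$ ($g = \left(-111\right) \frac{1}{184} = - \frac{111}{184} \approx -0.60326$)
$x{\left(Q,J \right)} = 0$
$x{\left(u,g \right)} - -18676 = 0 - -18676 = 0 + 18676 = 18676$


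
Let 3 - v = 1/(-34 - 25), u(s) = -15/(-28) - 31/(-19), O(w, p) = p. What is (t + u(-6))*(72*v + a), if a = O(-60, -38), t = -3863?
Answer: -10859302381/15694 ≈ -6.9194e+5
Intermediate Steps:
a = -38
u(s) = 1153/532 (u(s) = -15*(-1/28) - 31*(-1/19) = 15/28 + 31/19 = 1153/532)
v = 178/59 (v = 3 - 1/(-34 - 25) = 3 - 1/(-59) = 3 - 1*(-1/59) = 3 + 1/59 = 178/59 ≈ 3.0169)
(t + u(-6))*(72*v + a) = (-3863 + 1153/532)*(72*(178/59) - 38) = -2053963*(12816/59 - 38)/532 = -2053963/532*10574/59 = -10859302381/15694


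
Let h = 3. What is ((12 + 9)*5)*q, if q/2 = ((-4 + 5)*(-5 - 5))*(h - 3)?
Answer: 0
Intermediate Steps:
q = 0 (q = 2*(((-4 + 5)*(-5 - 5))*(3 - 3)) = 2*((1*(-10))*0) = 2*(-10*0) = 2*0 = 0)
((12 + 9)*5)*q = ((12 + 9)*5)*0 = (21*5)*0 = 105*0 = 0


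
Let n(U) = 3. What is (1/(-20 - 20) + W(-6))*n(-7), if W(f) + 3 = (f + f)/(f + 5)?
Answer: 1077/40 ≈ 26.925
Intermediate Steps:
W(f) = -3 + 2*f/(5 + f) (W(f) = -3 + (f + f)/(f + 5) = -3 + (2*f)/(5 + f) = -3 + 2*f/(5 + f))
(1/(-20 - 20) + W(-6))*n(-7) = (1/(-20 - 20) + (-15 - 1*(-6))/(5 - 6))*3 = (1/(-40) + (-15 + 6)/(-1))*3 = (-1/40 - 1*(-9))*3 = (-1/40 + 9)*3 = (359/40)*3 = 1077/40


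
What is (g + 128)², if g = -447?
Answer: 101761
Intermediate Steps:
(g + 128)² = (-447 + 128)² = (-319)² = 101761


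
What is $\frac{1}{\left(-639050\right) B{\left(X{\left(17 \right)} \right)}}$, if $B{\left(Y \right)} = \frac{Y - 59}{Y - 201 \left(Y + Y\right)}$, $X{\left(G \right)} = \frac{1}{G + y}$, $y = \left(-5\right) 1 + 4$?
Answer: $- \frac{401}{602624150} \approx -6.6542 \cdot 10^{-7}$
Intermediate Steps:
$y = -1$ ($y = -5 + 4 = -1$)
$X{\left(G \right)} = \frac{1}{-1 + G}$ ($X{\left(G \right)} = \frac{1}{G - 1} = \frac{1}{-1 + G}$)
$B{\left(Y \right)} = - \frac{-59 + Y}{401 Y}$ ($B{\left(Y \right)} = \frac{-59 + Y}{Y - 201 \cdot 2 Y} = \frac{-59 + Y}{Y - 402 Y} = \frac{-59 + Y}{\left(-401\right) Y} = \left(-59 + Y\right) \left(- \frac{1}{401 Y}\right) = - \frac{-59 + Y}{401 Y}$)
$\frac{1}{\left(-639050\right) B{\left(X{\left(17 \right)} \right)}} = \frac{1}{\left(-639050\right) \frac{59 - \frac{1}{-1 + 17}}{401 \frac{1}{-1 + 17}}} = - \frac{1}{639050 \frac{59 - \frac{1}{16}}{401 \cdot \frac{1}{16}}} = - \frac{1}{639050 \frac{\frac{1}{\frac{1}{16}} \left(59 - \frac{1}{16}\right)}{401}} = - \frac{1}{639050 \cdot \frac{1}{401} \cdot 16 \left(59 - \frac{1}{16}\right)} = - \frac{1}{639050 \cdot \frac{1}{401} \cdot 16 \cdot \frac{943}{16}} = - \frac{1}{639050 \cdot \frac{943}{401}} = \left(- \frac{1}{639050}\right) \frac{401}{943} = - \frac{401}{602624150}$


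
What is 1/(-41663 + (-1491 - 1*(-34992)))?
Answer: -1/8162 ≈ -0.00012252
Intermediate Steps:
1/(-41663 + (-1491 - 1*(-34992))) = 1/(-41663 + (-1491 + 34992)) = 1/(-41663 + 33501) = 1/(-8162) = -1/8162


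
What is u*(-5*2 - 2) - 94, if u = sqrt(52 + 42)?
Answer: -94 - 12*sqrt(94) ≈ -210.34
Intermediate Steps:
u = sqrt(94) ≈ 9.6954
u*(-5*2 - 2) - 94 = sqrt(94)*(-5*2 - 2) - 94 = sqrt(94)*(-10 - 2) - 94 = sqrt(94)*(-12) - 94 = -12*sqrt(94) - 94 = -94 - 12*sqrt(94)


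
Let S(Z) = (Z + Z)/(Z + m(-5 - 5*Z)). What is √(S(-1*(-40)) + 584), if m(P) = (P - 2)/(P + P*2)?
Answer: 2*√10016851606/8269 ≈ 24.207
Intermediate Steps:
m(P) = (-2 + P)/(3*P) (m(P) = (-2 + P)/(P + 2*P) = (-2 + P)/((3*P)) = (-2 + P)*(1/(3*P)) = (-2 + P)/(3*P))
S(Z) = 2*Z/(Z + (-7 - 5*Z)/(3*(-5 - 5*Z))) (S(Z) = (Z + Z)/(Z + (-2 + (-5 - 5*Z))/(3*(-5 - 5*Z))) = (2*Z)/(Z + (-7 - 5*Z)/(3*(-5 - 5*Z))) = 2*Z/(Z + (-7 - 5*Z)/(3*(-5 - 5*Z))))
√(S(-1*(-40)) + 584) = √(30*(-1*(-40))*(1 - 1*(-40))/(7 + 15*(-1*(-40))² + 20*(-1*(-40))) + 584) = √(30*40*(1 + 40)/(7 + 15*40² + 20*40) + 584) = √(30*40*41/(7 + 15*1600 + 800) + 584) = √(30*40*41/(7 + 24000 + 800) + 584) = √(30*40*41/24807 + 584) = √(30*40*(1/24807)*41 + 584) = √(16400/8269 + 584) = √(4845496/8269) = 2*√10016851606/8269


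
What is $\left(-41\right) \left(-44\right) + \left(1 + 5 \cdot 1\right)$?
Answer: $1810$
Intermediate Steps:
$\left(-41\right) \left(-44\right) + \left(1 + 5 \cdot 1\right) = 1804 + \left(1 + 5\right) = 1804 + 6 = 1810$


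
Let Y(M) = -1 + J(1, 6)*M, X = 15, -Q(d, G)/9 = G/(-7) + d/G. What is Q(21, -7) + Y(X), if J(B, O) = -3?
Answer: -28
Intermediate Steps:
Q(d, G) = 9*G/7 - 9*d/G (Q(d, G) = -9*(G/(-7) + d/G) = -9*(G*(-1/7) + d/G) = -9*(-G/7 + d/G) = 9*G/7 - 9*d/G)
Y(M) = -1 - 3*M
Q(21, -7) + Y(X) = ((9/7)*(-7) - 9*21/(-7)) + (-1 - 3*15) = (-9 - 9*21*(-1/7)) + (-1 - 45) = (-9 + 27) - 46 = 18 - 46 = -28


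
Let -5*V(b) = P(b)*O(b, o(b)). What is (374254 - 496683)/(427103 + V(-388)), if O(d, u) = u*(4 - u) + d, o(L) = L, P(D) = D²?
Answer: -612145/22957686811 ≈ -2.6664e-5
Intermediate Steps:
O(d, u) = d + u*(4 - u)
V(b) = -b²*(-b² + 5*b)/5 (V(b) = -b²*(b - b² + 4*b)/5 = -b²*(-b² + 5*b)/5)
(374254 - 496683)/(427103 + V(-388)) = (374254 - 496683)/(427103 + (⅕)*(-388)³*(-5 - 388)) = -122429/(427103 + (⅕)*(-58411072)*(-393)) = -122429/(427103 + 22955551296/5) = -122429/22957686811/5 = -122429*5/22957686811 = -612145/22957686811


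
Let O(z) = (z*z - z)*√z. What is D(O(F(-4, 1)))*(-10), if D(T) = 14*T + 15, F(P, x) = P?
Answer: -150 - 5600*I ≈ -150.0 - 5600.0*I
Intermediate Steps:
O(z) = √z*(z² - z) (O(z) = (z² - z)*√z = √z*(z² - z))
D(T) = 15 + 14*T
D(O(F(-4, 1)))*(-10) = (15 + 14*((-4)^(3/2)*(-1 - 4)))*(-10) = (15 + 14*(-8*I*(-5)))*(-10) = (15 + 14*(40*I))*(-10) = (15 + 560*I)*(-10) = -150 - 5600*I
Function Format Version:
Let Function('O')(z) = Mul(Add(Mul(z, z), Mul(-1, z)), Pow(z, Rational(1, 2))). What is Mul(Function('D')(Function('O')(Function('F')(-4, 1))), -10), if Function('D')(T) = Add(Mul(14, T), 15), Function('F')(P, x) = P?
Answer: Add(-150, Mul(-5600, I)) ≈ Add(-150.00, Mul(-5600.0, I))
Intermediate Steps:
Function('O')(z) = Mul(Pow(z, Rational(1, 2)), Add(Pow(z, 2), Mul(-1, z))) (Function('O')(z) = Mul(Add(Pow(z, 2), Mul(-1, z)), Pow(z, Rational(1, 2))) = Mul(Pow(z, Rational(1, 2)), Add(Pow(z, 2), Mul(-1, z))))
Function('D')(T) = Add(15, Mul(14, T))
Mul(Function('D')(Function('O')(Function('F')(-4, 1))), -10) = Mul(Add(15, Mul(14, Mul(Pow(-4, Rational(3, 2)), Add(-1, -4)))), -10) = Mul(Add(15, Mul(14, Mul(Mul(-8, I), -5))), -10) = Mul(Add(15, Mul(14, Mul(40, I))), -10) = Mul(Add(15, Mul(560, I)), -10) = Add(-150, Mul(-5600, I))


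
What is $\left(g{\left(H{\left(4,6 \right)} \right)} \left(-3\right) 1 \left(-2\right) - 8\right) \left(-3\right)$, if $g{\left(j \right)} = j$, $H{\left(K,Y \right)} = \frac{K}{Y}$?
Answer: $12$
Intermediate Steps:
$\left(g{\left(H{\left(4,6 \right)} \right)} \left(-3\right) 1 \left(-2\right) - 8\right) \left(-3\right) = \left(\frac{4}{6} \left(-3\right) 1 \left(-2\right) - 8\right) \left(-3\right) = \left(4 \cdot \frac{1}{6} \left(\left(-3\right) \left(-2\right)\right) - 8\right) \left(-3\right) = \left(\frac{2}{3} \cdot 6 - 8\right) \left(-3\right) = \left(4 - 8\right) \left(-3\right) = \left(-4\right) \left(-3\right) = 12$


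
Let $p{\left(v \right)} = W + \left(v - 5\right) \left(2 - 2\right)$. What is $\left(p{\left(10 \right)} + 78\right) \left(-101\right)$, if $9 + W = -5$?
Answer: $-6464$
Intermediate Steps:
$W = -14$ ($W = -9 - 5 = -14$)
$p{\left(v \right)} = -14$ ($p{\left(v \right)} = -14 + \left(v - 5\right) \left(2 - 2\right) = -14 + \left(-5 + v\right) 0 = -14 + 0 = -14$)
$\left(p{\left(10 \right)} + 78\right) \left(-101\right) = \left(-14 + 78\right) \left(-101\right) = 64 \left(-101\right) = -6464$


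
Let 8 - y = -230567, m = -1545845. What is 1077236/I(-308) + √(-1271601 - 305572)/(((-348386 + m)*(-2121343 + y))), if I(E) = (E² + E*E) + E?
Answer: 269309/47355 + I*√1577173/3581551359408 ≈ 5.687 + 3.5065e-10*I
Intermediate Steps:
y = 230575 (y = 8 - 1*(-230567) = 8 + 230567 = 230575)
I(E) = E + 2*E² (I(E) = (E² + E²) + E = 2*E² + E = E + 2*E²)
1077236/I(-308) + √(-1271601 - 305572)/(((-348386 + m)*(-2121343 + y))) = 1077236/((-308*(1 + 2*(-308)))) + √(-1271601 - 305572)/(((-348386 - 1545845)*(-2121343 + 230575))) = 1077236/((-308*(1 - 616))) + √(-1577173)/((-1894231*(-1890768))) = 1077236/((-308*(-615))) + (I*√1577173)/3581551359408 = 1077236/189420 + (I*√1577173)*(1/3581551359408) = 1077236*(1/189420) + I*√1577173/3581551359408 = 269309/47355 + I*√1577173/3581551359408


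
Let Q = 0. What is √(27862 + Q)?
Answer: √27862 ≈ 166.92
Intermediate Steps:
√(27862 + Q) = √(27862 + 0) = √27862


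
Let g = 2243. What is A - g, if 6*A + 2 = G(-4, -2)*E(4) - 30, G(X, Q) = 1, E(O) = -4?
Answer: -2249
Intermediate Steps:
A = -6 (A = -⅓ + (1*(-4) - 30)/6 = -⅓ + (-4 - 30)/6 = -⅓ + (⅙)*(-34) = -⅓ - 17/3 = -6)
A - g = -6 - 1*2243 = -6 - 2243 = -2249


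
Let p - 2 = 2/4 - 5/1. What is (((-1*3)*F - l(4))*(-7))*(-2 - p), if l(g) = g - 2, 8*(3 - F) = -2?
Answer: 329/8 ≈ 41.125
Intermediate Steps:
F = 13/4 (F = 3 - ⅛*(-2) = 3 + ¼ = 13/4 ≈ 3.2500)
l(g) = -2 + g
p = -5/2 (p = 2 + (2/4 - 5/1) = 2 + (2*(¼) - 5*1) = 2 + (½ - 5) = 2 - 9/2 = -5/2 ≈ -2.5000)
(((-1*3)*F - l(4))*(-7))*(-2 - p) = ((-1*3*(13/4) - (-2 + 4))*(-7))*(-2 - 1*(-5/2)) = ((-3*13/4 - 1*2)*(-7))*(-2 + 5/2) = ((-39/4 - 2)*(-7))*(½) = -47/4*(-7)*(½) = (329/4)*(½) = 329/8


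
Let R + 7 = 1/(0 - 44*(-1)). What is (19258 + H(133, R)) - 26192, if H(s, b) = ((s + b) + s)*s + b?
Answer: 605199/22 ≈ 27509.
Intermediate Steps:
R = -307/44 (R = -7 + 1/(0 - 44*(-1)) = -7 + 1/(0 + 44) = -7 + 1/44 = -307/44 ≈ -6.9773)
H(s, b) = b + s*(b + 2*s) (H(s, b) = ((b + s) + s)*s + b = (b + 2*s)*s + b = s*(b + 2*s) + b = b + s*(b + 2*s))
(19258 + H(133, R)) - 26192 = (19258 + (-307/44 + 2*133² - 307/44*133)) - 26192 = (19258 + (-307/44 + 2*17689 - 40831/44)) - 26192 = (19258 + (-307/44 + 35378 - 40831/44)) - 26192 = (19258 + 757747/22) - 26192 = 1181423/22 - 26192 = 605199/22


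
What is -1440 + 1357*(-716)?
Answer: -973052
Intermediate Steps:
-1440 + 1357*(-716) = -1440 - 971612 = -973052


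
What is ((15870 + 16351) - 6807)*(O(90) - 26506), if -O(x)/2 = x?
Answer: -678198004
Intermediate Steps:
O(x) = -2*x
((15870 + 16351) - 6807)*(O(90) - 26506) = ((15870 + 16351) - 6807)*(-2*90 - 26506) = (32221 - 6807)*(-180 - 26506) = 25414*(-26686) = -678198004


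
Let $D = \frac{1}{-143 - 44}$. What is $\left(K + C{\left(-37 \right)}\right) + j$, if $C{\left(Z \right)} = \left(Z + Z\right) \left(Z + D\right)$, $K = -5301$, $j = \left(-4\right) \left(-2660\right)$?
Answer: $\frac{1510473}{187} \approx 8077.4$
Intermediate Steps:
$j = 10640$
$D = - \frac{1}{187}$ ($D = \frac{1}{-187} = - \frac{1}{187} \approx -0.0053476$)
$C{\left(Z \right)} = 2 Z \left(- \frac{1}{187} + Z\right)$ ($C{\left(Z \right)} = \left(Z + Z\right) \left(Z - \frac{1}{187}\right) = 2 Z \left(- \frac{1}{187} + Z\right)$)
$\left(K + C{\left(-37 \right)}\right) + j = \left(-5301 + \frac{2}{187} \left(-37\right) \left(-1 + 187 \left(-37\right)\right)\right) + 10640 = \left(-5301 + \frac{2}{187} \left(-37\right) \left(-1 - 6919\right)\right) + 10640 = \left(-5301 + \frac{2}{187} \left(-37\right) \left(-6920\right)\right) + 10640 = \left(-5301 + \frac{512080}{187}\right) + 10640 = - \frac{479207}{187} + 10640 = \frac{1510473}{187}$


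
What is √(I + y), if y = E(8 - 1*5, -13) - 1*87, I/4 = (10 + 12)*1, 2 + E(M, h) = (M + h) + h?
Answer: 2*I*√6 ≈ 4.899*I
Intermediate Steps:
E(M, h) = -2 + M + 2*h (E(M, h) = -2 + ((M + h) + h) = -2 + (M + 2*h) = -2 + M + 2*h)
I = 88 (I = 4*((10 + 12)*1) = 4*(22*1) = 4*22 = 88)
y = -112 (y = (-2 + (8 - 1*5) + 2*(-13)) - 1*87 = (-2 + (8 - 5) - 26) - 87 = (-2 + 3 - 26) - 87 = -25 - 87 = -112)
√(I + y) = √(88 - 112) = √(-24) = 2*I*√6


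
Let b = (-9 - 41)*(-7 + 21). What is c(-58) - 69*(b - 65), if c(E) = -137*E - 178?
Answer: 60553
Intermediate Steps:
c(E) = -178 - 137*E
b = -700 (b = -50*14 = -700)
c(-58) - 69*(b - 65) = (-178 - 137*(-58)) - 69*(-700 - 65) = (-178 + 7946) - 69*(-765) = 7768 - 1*(-52785) = 7768 + 52785 = 60553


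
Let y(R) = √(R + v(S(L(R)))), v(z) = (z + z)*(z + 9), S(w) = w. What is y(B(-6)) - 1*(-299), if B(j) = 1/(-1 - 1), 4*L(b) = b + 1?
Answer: 299 + √114/8 ≈ 300.33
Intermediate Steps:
L(b) = ¼ + b/4 (L(b) = (b + 1)/4 = (1 + b)/4 = ¼ + b/4)
v(z) = 2*z*(9 + z) (v(z) = (2*z)*(9 + z) = 2*z*(9 + z))
B(j) = -½ (B(j) = 1/(-2) = -½)
y(R) = √(R + 2*(¼ + R/4)*(37/4 + R/4)) (y(R) = √(R + 2*(¼ + R/4)*(9 + (¼ + R/4))) = √(R + 2*(¼ + R/4)*(37/4 + R/4)))
y(B(-6)) - 1*(-299) = √(74 + 2*(-½)² + 92*(-½))/4 - 1*(-299) = √(74 + 2*(¼) - 46)/4 + 299 = √(74 + ½ - 46)/4 + 299 = √(57/2)/4 + 299 = (√114/2)/4 + 299 = √114/8 + 299 = 299 + √114/8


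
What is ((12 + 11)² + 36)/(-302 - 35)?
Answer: -565/337 ≈ -1.6766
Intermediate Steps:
((12 + 11)² + 36)/(-302 - 35) = (23² + 36)/(-337) = (529 + 36)*(-1/337) = 565*(-1/337) = -565/337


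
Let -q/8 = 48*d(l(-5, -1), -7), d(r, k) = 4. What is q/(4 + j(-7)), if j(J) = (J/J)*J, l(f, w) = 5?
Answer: 512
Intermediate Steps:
j(J) = J (j(J) = 1*J = J)
q = -1536 (q = -384*4 = -8*192 = -1536)
q/(4 + j(-7)) = -1536/(4 - 7) = -1536/(-3) = -⅓*(-1536) = 512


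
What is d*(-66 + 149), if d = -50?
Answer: -4150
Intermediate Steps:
d*(-66 + 149) = -50*(-66 + 149) = -50*83 = -4150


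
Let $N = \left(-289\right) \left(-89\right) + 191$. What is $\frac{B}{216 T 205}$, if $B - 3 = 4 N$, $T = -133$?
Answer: $- \frac{103651}{5889240} \approx -0.0176$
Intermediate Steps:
$N = 25912$ ($N = 25721 + 191 = 25912$)
$B = 103651$ ($B = 3 + 4 \cdot 25912 = 3 + 103648 = 103651$)
$\frac{B}{216 T 205} = \frac{103651}{216 \left(-133\right) 205} = \frac{103651}{\left(-28728\right) 205} = \frac{103651}{-5889240} = 103651 \left(- \frac{1}{5889240}\right) = - \frac{103651}{5889240}$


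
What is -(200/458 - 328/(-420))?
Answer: -29278/24045 ≈ -1.2176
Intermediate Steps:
-(200/458 - 328/(-420)) = -(200*(1/458) - 328*(-1/420)) = -(100/229 + 82/105) = -1*29278/24045 = -29278/24045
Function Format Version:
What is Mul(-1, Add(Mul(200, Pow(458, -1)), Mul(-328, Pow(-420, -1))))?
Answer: Rational(-29278, 24045) ≈ -1.2176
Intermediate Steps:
Mul(-1, Add(Mul(200, Pow(458, -1)), Mul(-328, Pow(-420, -1)))) = Mul(-1, Add(Mul(200, Rational(1, 458)), Mul(-328, Rational(-1, 420)))) = Mul(-1, Add(Rational(100, 229), Rational(82, 105))) = Mul(-1, Rational(29278, 24045)) = Rational(-29278, 24045)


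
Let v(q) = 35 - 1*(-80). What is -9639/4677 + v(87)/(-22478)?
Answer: -72401099/35043202 ≈ -2.0661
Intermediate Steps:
v(q) = 115 (v(q) = 35 + 80 = 115)
-9639/4677 + v(87)/(-22478) = -9639/4677 + 115/(-22478) = -9639*1/4677 + 115*(-1/22478) = -3213/1559 - 115/22478 = -72401099/35043202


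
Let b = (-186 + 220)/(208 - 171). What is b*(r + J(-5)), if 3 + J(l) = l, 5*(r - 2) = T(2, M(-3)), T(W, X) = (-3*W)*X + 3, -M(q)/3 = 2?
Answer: 306/185 ≈ 1.6541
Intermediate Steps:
M(q) = -6 (M(q) = -3*2 = -6)
T(W, X) = 3 - 3*W*X (T(W, X) = -3*W*X + 3 = 3 - 3*W*X)
r = 49/5 (r = 2 + (3 - 3*2*(-6))/5 = 2 + (3 + 36)/5 = 2 + (1/5)*39 = 2 + 39/5 = 49/5 ≈ 9.8000)
J(l) = -3 + l
b = 34/37 ≈ 0.91892
b*(r + J(-5)) = 34*(49/5 + (-3 - 5))/37 = 34*(49/5 - 8)/37 = (34/37)*(9/5) = 306/185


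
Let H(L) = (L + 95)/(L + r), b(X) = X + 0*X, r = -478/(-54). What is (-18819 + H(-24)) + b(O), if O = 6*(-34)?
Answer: -7782324/409 ≈ -19028.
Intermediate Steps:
r = 239/27 (r = -478*(-1/54) = 239/27 ≈ 8.8519)
O = -204
b(X) = X (b(X) = X + 0 = X)
H(L) = (95 + L)/(239/27 + L) (H(L) = (L + 95)/(L + 239/27) = (95 + L)/(239/27 + L))
(-18819 + H(-24)) + b(O) = (-18819 + 27*(95 - 24)/(239 + 27*(-24))) - 204 = (-18819 + 27*71/(239 - 648)) - 204 = (-18819 + 27*71/(-409)) - 204 = (-18819 + 27*(-1/409)*71) - 204 = (-18819 - 1917/409) - 204 = -7698888/409 - 204 = -7782324/409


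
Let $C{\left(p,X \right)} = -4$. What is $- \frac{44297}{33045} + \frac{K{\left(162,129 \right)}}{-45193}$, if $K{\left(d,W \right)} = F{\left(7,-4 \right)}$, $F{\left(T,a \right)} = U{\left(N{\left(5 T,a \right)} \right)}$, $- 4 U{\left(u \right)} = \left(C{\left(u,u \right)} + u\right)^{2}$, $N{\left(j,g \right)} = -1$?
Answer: $- \frac{8006831159}{5973610740} \approx -1.3404$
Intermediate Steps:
$U{\left(u \right)} = - \frac{\left(-4 + u\right)^{2}}{4}$
$F{\left(T,a \right)} = - \frac{25}{4}$ ($F{\left(T,a \right)} = - \frac{\left(-4 - 1\right)^{2}}{4} = - \frac{\left(-5\right)^{2}}{4} = \left(- \frac{1}{4}\right) 25 = - \frac{25}{4}$)
$K{\left(d,W \right)} = - \frac{25}{4}$
$- \frac{44297}{33045} + \frac{K{\left(162,129 \right)}}{-45193} = - \frac{44297}{33045} - \frac{25}{4 \left(-45193\right)} = \left(-44297\right) \frac{1}{33045} - - \frac{25}{180772} = - \frac{44297}{33045} + \frac{25}{180772} = - \frac{8006831159}{5973610740}$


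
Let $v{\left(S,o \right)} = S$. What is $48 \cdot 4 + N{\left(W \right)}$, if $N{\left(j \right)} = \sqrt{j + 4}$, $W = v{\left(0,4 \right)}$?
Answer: $194$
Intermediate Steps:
$W = 0$
$N{\left(j \right)} = \sqrt{4 + j}$
$48 \cdot 4 + N{\left(W \right)} = 48 \cdot 4 + \sqrt{4 + 0} = 192 + \sqrt{4} = 192 + 2 = 194$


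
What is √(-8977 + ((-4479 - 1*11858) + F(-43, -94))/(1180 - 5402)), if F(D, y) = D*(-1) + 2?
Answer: I*√39987197411/2111 ≈ 94.727*I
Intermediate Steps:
F(D, y) = 2 - D (F(D, y) = -D + 2 = 2 - D)
√(-8977 + ((-4479 - 1*11858) + F(-43, -94))/(1180 - 5402)) = √(-8977 + ((-4479 - 1*11858) + (2 - 1*(-43)))/(1180 - 5402)) = √(-8977 + ((-4479 - 11858) + (2 + 43))/(-4222)) = √(-8977 + (-16337 + 45)*(-1/4222)) = √(-8977 - 16292*(-1/4222)) = √(-8977 + 8146/2111) = √(-18942301/2111) = I*√39987197411/2111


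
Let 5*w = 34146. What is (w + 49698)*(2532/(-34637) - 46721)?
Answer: -457383566824524/173185 ≈ -2.6410e+9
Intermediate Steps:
w = 34146/5 (w = (1/5)*34146 = 34146/5 ≈ 6829.2)
(w + 49698)*(2532/(-34637) - 46721) = (34146/5 + 49698)*(2532/(-34637) - 46721) = 282636*(2532*(-1/34637) - 46721)/5 = 282636*(-2532/34637 - 46721)/5 = (282636/5)*(-1618277809/34637) = -457383566824524/173185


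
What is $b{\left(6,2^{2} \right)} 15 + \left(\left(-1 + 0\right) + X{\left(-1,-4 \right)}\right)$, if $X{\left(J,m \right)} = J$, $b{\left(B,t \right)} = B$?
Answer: $88$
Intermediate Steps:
$b{\left(6,2^{2} \right)} 15 + \left(\left(-1 + 0\right) + X{\left(-1,-4 \right)}\right) = 6 \cdot 15 + \left(\left(-1 + 0\right) - 1\right) = 90 - 2 = 88$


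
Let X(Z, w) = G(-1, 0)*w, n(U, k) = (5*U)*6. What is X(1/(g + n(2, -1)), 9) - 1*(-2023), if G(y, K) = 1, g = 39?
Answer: 2032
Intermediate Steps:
n(U, k) = 30*U
X(Z, w) = w (X(Z, w) = 1*w = w)
X(1/(g + n(2, -1)), 9) - 1*(-2023) = 9 - 1*(-2023) = 9 + 2023 = 2032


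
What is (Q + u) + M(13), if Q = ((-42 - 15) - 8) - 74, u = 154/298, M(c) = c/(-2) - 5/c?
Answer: -563155/3874 ≈ -145.37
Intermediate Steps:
M(c) = -5/c - c/2 (M(c) = c*(-1/2) - 5/c = -c/2 - 5/c = -5/c - c/2)
u = 77/149 (u = 154*(1/298) = 77/149 ≈ 0.51678)
Q = -139 (Q = (-57 - 8) - 74 = -65 - 74 = -139)
(Q + u) + M(13) = (-139 + 77/149) + (-5/13 - 1/2*13) = -20634/149 + (-5*1/13 - 13/2) = -20634/149 + (-5/13 - 13/2) = -20634/149 - 179/26 = -563155/3874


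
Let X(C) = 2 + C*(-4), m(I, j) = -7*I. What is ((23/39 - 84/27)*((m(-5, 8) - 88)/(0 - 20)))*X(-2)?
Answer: -15635/234 ≈ -66.816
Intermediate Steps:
X(C) = 2 - 4*C
((23/39 - 84/27)*((m(-5, 8) - 88)/(0 - 20)))*X(-2) = ((23/39 - 84/27)*((-7*(-5) - 88)/(0 - 20)))*(2 - 4*(-2)) = ((23*(1/39) - 84*1/27)*((35 - 88)/(-20)))*(2 + 8) = ((23/39 - 28/9)*(-53*(-1/20)))*10 = -295/117*53/20*10 = -3127/468*10 = -15635/234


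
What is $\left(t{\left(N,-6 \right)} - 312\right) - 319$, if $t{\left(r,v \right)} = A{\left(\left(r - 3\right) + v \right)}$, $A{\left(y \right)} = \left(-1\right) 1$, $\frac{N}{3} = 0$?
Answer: $-632$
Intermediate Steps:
$N = 0$ ($N = 3 \cdot 0 = 0$)
$A{\left(y \right)} = -1$
$t{\left(r,v \right)} = -1$
$\left(t{\left(N,-6 \right)} - 312\right) - 319 = \left(-1 - 312\right) - 319 = -313 - 319 = -632$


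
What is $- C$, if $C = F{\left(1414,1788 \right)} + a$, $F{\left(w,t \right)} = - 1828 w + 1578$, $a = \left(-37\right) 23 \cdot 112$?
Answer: $2678526$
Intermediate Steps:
$a = -95312$ ($a = \left(-851\right) 112 = -95312$)
$F{\left(w,t \right)} = 1578 - 1828 w$
$C = -2678526$ ($C = \left(1578 - 2584792\right) - 95312 = -2583214 - 95312 = -2678526$)
$- C = \left(-1\right) \left(-2678526\right) = 2678526$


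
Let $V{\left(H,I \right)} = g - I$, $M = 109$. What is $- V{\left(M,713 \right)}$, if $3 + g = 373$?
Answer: $343$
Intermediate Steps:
$g = 370$ ($g = -3 + 373 = 370$)
$V{\left(H,I \right)} = 370 - I$
$- V{\left(M,713 \right)} = - (370 - 713) = \left(-1\right) \left(-343\right) = 343$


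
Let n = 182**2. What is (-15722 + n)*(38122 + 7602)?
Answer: 795689048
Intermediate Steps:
n = 33124
(-15722 + n)*(38122 + 7602) = (-15722 + 33124)*(38122 + 7602) = 17402*45724 = 795689048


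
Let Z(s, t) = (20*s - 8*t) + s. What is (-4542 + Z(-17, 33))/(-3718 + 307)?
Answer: 1721/1137 ≈ 1.5136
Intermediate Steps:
Z(s, t) = -8*t + 21*s (Z(s, t) = (-8*t + 20*s) + s = -8*t + 21*s)
(-4542 + Z(-17, 33))/(-3718 + 307) = (-4542 + (-8*33 + 21*(-17)))/(-3718 + 307) = (-4542 + (-264 - 357))/(-3411) = (-4542 - 621)*(-1/3411) = -5163*(-1/3411) = 1721/1137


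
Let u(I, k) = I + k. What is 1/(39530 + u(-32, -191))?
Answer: 1/39307 ≈ 2.5441e-5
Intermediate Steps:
1/(39530 + u(-32, -191)) = 1/(39530 + (-32 - 191)) = 1/(39530 - 223) = 1/39307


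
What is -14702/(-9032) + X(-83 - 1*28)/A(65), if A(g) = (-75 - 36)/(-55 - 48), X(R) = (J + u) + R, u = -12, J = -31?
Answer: -70816831/501276 ≈ -141.27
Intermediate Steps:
X(R) = -43 + R (X(R) = (-31 - 12) + R = -43 + R)
A(g) = 111/103 (A(g) = -111/(-103) = -111*(-1/103) = 111/103)
-14702/(-9032) + X(-83 - 1*28)/A(65) = -14702/(-9032) + (-43 + (-83 - 1*28))/(111/103) = -14702*(-1/9032) + (-43 + (-83 - 28))*(103/111) = 7351/4516 + (-43 - 111)*(103/111) = 7351/4516 - 154*103/111 = 7351/4516 - 15862/111 = -70816831/501276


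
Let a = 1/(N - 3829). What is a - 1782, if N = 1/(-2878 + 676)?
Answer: -15024862140/8431459 ≈ -1782.0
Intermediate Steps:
N = -1/2202 (N = 1/(-2202) = -1/2202 ≈ -0.00045413)
a = -2202/8431459 (a = 1/(-1/2202 - 3829) = 1/(-8431459/2202) = -2202/8431459 ≈ -0.00026116)
a - 1782 = -2202/8431459 - 1782 = -15024862140/8431459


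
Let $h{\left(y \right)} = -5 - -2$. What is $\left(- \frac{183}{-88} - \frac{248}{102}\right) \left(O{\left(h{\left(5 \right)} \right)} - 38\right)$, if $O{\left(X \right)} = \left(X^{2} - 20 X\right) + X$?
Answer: $- \frac{11053}{1122} \approx -9.8512$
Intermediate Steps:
$h{\left(y \right)} = -3$ ($h{\left(y \right)} = -5 + 2 = -3$)
$O{\left(X \right)} = X^{2} - 19 X$
$\left(- \frac{183}{-88} - \frac{248}{102}\right) \left(O{\left(h{\left(5 \right)} \right)} - 38\right) = \left(- \frac{183}{-88} - \frac{248}{102}\right) \left(- 3 \left(-19 - 3\right) - 38\right) = \left(\left(-183\right) \left(- \frac{1}{88}\right) - \frac{124}{51}\right) \left(\left(-3\right) \left(-22\right) - 38\right) = \left(\frac{183}{88} - \frac{124}{51}\right) \left(66 - 38\right) = \left(- \frac{1579}{4488}\right) 28 = - \frac{11053}{1122}$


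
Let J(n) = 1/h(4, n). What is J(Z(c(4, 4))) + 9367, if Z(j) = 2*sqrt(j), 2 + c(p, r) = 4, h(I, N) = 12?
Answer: 112405/12 ≈ 9367.1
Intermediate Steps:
c(p, r) = 2 (c(p, r) = -2 + 4 = 2)
J(n) = 1/12
J(Z(c(4, 4))) + 9367 = 1/12 + 9367 = 112405/12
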